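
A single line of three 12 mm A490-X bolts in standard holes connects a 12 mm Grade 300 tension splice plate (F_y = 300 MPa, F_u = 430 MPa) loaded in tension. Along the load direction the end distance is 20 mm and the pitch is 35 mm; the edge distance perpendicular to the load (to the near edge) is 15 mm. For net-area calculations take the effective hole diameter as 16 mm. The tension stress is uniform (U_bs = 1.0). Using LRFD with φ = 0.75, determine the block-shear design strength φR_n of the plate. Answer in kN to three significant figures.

Shear plane L_v = 20 + 2·35 = 90 mm; A_gv = 90 × 12 = 1080 mm².
A_nv = (90 − 2.5·16) × 12 = 600 mm².
A_nt = (15 − 0.5·16) × 12 = 84 mm².
0.6 F_u A_nv = 154.8 kN; 0.6 F_y A_gv = 194.4 kN → shear rupture governs the shear term.
R_n = 154.8 + 1.0 × 430 × 84 / 1000 = 190.9 kN.
Design strength φR_n = 0.75 × 190.9 = 143 kN.

143 kN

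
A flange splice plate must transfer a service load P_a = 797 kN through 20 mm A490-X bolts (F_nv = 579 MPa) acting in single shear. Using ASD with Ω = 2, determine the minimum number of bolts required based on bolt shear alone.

A_b = π·20²/4 = 314.2 mm².
Per-bolt allowable strength R_n/Ω = 579 × 314.2 × 1 / 1000 / 2 = 90.95 kN.
n ≥ 797 / 90.95 = 8.763 → use 9 bolts.

9 bolts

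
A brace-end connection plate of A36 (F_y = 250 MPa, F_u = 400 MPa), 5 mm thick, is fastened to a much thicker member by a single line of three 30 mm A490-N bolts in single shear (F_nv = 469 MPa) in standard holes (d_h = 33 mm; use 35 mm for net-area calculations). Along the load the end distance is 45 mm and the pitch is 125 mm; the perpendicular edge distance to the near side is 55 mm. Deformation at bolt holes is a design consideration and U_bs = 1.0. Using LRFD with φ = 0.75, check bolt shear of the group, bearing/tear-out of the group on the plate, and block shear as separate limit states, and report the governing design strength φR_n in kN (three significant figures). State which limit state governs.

222 kN (block shear governs)

Bolt shear: A_b = π·30²/4 = 706.9 mm²; R_n = 469 × 706.9 × 3 × 1 / 1000 = 994.5 kN → 0.75 × 994.5 = 746 kN.
Bearing: edge l_c = 28.5, r_n = 68.4 kN; interior l_c = 92, r_n = 144 kN; R_n = 68.4 + 2·144 = 356.4 kN → 267 kN.
Block shear: A_gv = 1475, A_nv = 1038, A_nt = 187.5 mm²; R_n = min(0.6F_uA_nv, 0.6F_yA_gv) + U_bs·F_u·A_nt = 296.2 kN → 222 kN.
Block shear governs: 222 kN.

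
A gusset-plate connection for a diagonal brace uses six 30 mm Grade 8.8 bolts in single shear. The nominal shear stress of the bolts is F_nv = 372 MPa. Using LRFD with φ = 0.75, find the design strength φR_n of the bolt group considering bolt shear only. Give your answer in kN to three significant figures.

1180 kN

A_b = π × 30² / 4 = 706.9 mm².
R_n = F_nv · A_b · n · n_s = 372 × 706.9 × 6 × 1 / 1000 = 1578 kN.
Design strength φR_n = 0.75 × 1578 = 1180 kN.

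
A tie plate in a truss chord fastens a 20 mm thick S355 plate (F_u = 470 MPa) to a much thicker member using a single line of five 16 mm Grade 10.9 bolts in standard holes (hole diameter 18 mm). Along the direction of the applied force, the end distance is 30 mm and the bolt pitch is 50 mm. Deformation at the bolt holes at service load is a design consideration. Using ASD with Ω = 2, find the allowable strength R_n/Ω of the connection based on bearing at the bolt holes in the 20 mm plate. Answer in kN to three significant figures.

Per bolt r_n = 1.2 l_c t F_u ≤ 2.4 d t F_u; upper limit = 2.4 × 16 × 20 × 470 / 1000 = 361 kN.
Edge bolt: l_c = 30 − 18/2 = 21 mm → 1.2 × 21 × 20 × 470 / 1000 = 236.9 → r_n = 236.9 kN.
Interior bolts: l_c = 50 − 18 = 32 mm → 1.2 × 32 × 20 × 470 / 1000 = 361 → r_n = 361 kN.
R_n = 1 × 236.9 + 4 × 361 = 1681 kN.
Allowable strength R_n/Ω = 1681 / 2 = 840 kN.

840 kN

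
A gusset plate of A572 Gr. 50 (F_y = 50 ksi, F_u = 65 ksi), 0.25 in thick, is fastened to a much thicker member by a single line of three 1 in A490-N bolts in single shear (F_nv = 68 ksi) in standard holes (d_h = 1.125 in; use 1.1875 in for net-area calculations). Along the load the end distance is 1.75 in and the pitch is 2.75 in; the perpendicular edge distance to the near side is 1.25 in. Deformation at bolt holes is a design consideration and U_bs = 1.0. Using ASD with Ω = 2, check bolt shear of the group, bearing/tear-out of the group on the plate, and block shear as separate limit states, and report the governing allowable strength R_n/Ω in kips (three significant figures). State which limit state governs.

26.2 kips (block shear governs)

Bolt shear: A_b = π·1²/4 = 0.7854 in²; R_n = 68 × 0.7854 × 3 × 1 = 160.2 kips → 160.2 / 2 = 80.1 kips.
Bearing: edge l_c = 1.188, r_n = 23.16 kips; interior l_c = 1.625, r_n = 31.69 kips; R_n = 23.16 + 2·31.69 = 86.53 kips → 43.3 kips.
Block shear: A_gv = 1.812, A_nv = 1.07, A_nt = 0.1641 in²; R_n = min(0.6F_uA_nv, 0.6F_yA_gv) + U_bs·F_u·A_nt = 52.41 kips → 26.2 kips.
Block shear governs: 26.2 kips.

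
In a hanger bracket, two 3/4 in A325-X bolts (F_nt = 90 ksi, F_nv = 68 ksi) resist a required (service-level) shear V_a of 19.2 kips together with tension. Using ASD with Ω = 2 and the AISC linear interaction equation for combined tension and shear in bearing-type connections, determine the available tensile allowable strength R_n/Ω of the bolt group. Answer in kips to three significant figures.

26.3 kips

A_b = π·0.75²/4 = 0.4418 in²; f_rv = 19.2 / (2 × 0.4418) = 21.73 ksi.
F'_nt = 1.3 F_nt − (Ω F_nt / F_nv) f_rv = 1.3·90 − (2·90/68)·21.73 = 59.48 ksi, capped at F_nt → F'_nt = 59.48 ksi.
R_n = F'_nt · A_b · n = 59.48 × 0.4418 × 2 = 52.55 kips.
Allowable strength R_n/Ω = 52.55 / 2 = 26.3 kips.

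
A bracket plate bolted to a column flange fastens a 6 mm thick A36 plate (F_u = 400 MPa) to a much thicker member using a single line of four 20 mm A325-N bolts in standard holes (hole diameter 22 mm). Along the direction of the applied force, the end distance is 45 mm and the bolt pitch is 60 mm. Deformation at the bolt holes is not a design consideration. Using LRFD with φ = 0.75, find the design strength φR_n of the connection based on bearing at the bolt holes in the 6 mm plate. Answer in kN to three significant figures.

400 kN

Per bolt r_n = 1.5 l_c t F_u ≤ 3.0 d t F_u; upper limit = 3.0 × 20 × 6 × 400 / 1000 = 144 kN.
Edge bolt: l_c = 45 − 22/2 = 34 mm → 1.5 × 34 × 6 × 400 / 1000 = 122.4 → r_n = 122.4 kN.
Interior bolts: l_c = 60 − 22 = 38 mm → 1.5 × 38 × 6 × 400 / 1000 = 136.8 → r_n = 136.8 kN.
R_n = 1 × 122.4 + 3 × 136.8 = 532.8 kN.
Design strength φR_n = 0.75 × 532.8 = 400 kN.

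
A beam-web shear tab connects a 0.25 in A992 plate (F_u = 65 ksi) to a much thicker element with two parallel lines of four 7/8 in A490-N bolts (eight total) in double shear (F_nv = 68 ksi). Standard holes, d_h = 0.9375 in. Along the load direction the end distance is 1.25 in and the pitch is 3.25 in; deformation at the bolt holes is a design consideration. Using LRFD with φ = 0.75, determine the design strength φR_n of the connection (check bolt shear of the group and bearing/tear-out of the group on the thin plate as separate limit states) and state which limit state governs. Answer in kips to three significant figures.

Bolt shear: A_b = π·0.875²/4 = 0.6013 in²; R_n = 68 × 0.6013 × 8 × 2 = 654.2 kips → 0.75 × 654.2 = 491 kips.
Bearing (1.2 l_c t F_u ≤ 2.4 d t F_u): upper limit = 2.4·0.875·0.25·65 = 34.12 kips.
  Edge l_c = 1.25 − 0.9375/2 = 0.7812 → r_n = 15.23 kips; interior l_c = 3.25 − 0.9375 = 2.312 → r_n = 34.12 kips.
  R_n,bearing = 2·15.23 + 6·34.12 = 235.2 kips → 0.75 × 235.2 = 176 kips.
Bearing governs: 176 kips.

176 kips (bearing governs)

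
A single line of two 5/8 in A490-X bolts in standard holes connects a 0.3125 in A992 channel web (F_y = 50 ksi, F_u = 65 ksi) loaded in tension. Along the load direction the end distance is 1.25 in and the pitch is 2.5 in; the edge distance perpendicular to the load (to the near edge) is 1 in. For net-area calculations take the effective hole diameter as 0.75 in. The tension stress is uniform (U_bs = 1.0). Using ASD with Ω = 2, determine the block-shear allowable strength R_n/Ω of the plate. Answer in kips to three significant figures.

22.3 kips

Shear plane L_v = 1.25 + 1·2.5 = 3.75 in; A_gv = 3.75 × 0.3125 = 1.172 in².
A_nv = (3.75 − 1.5·0.75) × 0.3125 = 0.8203 in².
A_nt = (1 − 0.5·0.75) × 0.3125 = 0.1953 in².
0.6 F_u A_nv = 31.99 kips; 0.6 F_y A_gv = 35.16 kips → shear rupture governs the shear term.
R_n = 31.99 + 1.0 × 65 × 0.1953 = 44.69 kips.
Allowable strength R_n/Ω = 44.69 / 2 = 22.3 kips.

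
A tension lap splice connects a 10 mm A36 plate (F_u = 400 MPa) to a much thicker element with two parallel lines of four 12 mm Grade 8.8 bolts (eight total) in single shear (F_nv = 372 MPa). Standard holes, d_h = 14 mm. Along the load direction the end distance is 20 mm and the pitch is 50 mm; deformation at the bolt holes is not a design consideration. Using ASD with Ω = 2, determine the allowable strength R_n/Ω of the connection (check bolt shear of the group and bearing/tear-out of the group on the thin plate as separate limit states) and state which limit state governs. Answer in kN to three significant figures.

168 kN (bolt shear governs)

Bolt shear: A_b = π·12²/4 = 113.1 mm²; R_n = 372 × 113.1 × 8 × 1 / 1000 = 336.6 kN → 336.6 / 2 = 168 kN.
Bearing (1.5 l_c t F_u ≤ 3.0 d t F_u): upper limit = 3.0·12·10·400 / 1000 = 144 kN.
  Edge l_c = 20 − 14/2 = 13 → r_n = 78 kN; interior l_c = 50 − 14 = 36 → r_n = 144 kN.
  R_n,bearing = 2·78 + 6·144 = 1020 kN → 1020 / 2 = 510 kN.
Bolt shear governs: 168 kN.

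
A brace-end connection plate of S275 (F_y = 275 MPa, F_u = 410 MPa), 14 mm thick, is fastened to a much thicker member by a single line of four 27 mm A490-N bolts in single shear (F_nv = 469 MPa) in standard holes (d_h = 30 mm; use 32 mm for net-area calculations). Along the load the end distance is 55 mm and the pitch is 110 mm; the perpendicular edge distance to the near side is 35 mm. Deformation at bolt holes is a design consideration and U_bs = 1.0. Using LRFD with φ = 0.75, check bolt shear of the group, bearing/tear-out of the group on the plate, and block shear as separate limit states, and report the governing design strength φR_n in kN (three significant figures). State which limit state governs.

Bolt shear: A_b = π·27²/4 = 572.6 mm²; R_n = 469 × 572.6 × 4 × 1 / 1000 = 1074 kN → 0.75 × 1074 = 806 kN.
Bearing: edge l_c = 40, r_n = 275.5 kN; interior l_c = 80, r_n = 372 kN; R_n = 275.5 + 3·372 = 1391 kN → 1040 kN.
Block shear: A_gv = 5390, A_nv = 3822, A_nt = 266 mm²; R_n = min(0.6F_uA_nv, 0.6F_yA_gv) + U_bs·F_u·A_nt = 998.4 kN → 749 kN.
Block shear governs: 749 kN.

749 kN (block shear governs)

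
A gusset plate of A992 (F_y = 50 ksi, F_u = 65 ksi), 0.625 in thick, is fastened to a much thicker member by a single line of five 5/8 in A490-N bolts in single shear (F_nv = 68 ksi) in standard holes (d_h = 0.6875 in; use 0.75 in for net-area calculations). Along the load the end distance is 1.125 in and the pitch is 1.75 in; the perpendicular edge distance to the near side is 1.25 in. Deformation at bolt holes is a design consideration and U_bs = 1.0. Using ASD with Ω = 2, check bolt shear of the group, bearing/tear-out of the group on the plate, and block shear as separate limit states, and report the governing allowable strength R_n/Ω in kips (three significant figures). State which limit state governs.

52.2 kips (bolt shear governs)

Bolt shear: A_b = π·0.625²/4 = 0.3068 in²; R_n = 68 × 0.3068 × 5 × 1 = 104.3 kips → 104.3 / 2 = 52.2 kips.
Bearing: edge l_c = 0.7812, r_n = 38.09 kips; interior l_c = 1.062, r_n = 51.8 kips; R_n = 38.09 + 4·51.8 = 245.3 kips → 123 kips.
Block shear: A_gv = 5.078, A_nv = 2.969, A_nt = 0.5469 in²; R_n = min(0.6F_uA_nv, 0.6F_yA_gv) + U_bs·F_u·A_nt = 151.3 kips → 75.7 kips.
Bolt shear governs: 52.2 kips.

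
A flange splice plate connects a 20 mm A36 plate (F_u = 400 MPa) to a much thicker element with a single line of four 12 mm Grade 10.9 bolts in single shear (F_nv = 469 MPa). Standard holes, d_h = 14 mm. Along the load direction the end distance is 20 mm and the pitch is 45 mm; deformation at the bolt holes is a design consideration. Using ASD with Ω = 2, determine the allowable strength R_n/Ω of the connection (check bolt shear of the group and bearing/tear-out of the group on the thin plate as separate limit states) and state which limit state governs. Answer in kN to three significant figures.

106 kN (bolt shear governs)

Bolt shear: A_b = π·12²/4 = 113.1 mm²; R_n = 469 × 113.1 × 4 × 1 / 1000 = 212.2 kN → 212.2 / 2 = 106 kN.
Bearing (1.2 l_c t F_u ≤ 2.4 d t F_u): upper limit = 2.4·12·20·400 / 1000 = 230.4 kN.
  Edge l_c = 20 − 14/2 = 13 → r_n = 124.8 kN; interior l_c = 45 − 14 = 31 → r_n = 230.4 kN.
  R_n,bearing = 1·124.8 + 3·230.4 = 816 kN → 816 / 2 = 408 kN.
Bolt shear governs: 106 kN.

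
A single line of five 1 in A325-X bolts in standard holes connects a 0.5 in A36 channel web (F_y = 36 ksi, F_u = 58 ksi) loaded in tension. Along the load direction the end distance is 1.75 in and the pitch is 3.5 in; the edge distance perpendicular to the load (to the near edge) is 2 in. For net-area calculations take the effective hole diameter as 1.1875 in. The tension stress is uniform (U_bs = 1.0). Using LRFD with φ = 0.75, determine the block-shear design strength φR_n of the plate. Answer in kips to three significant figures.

158 kips

Shear plane L_v = 1.75 + 4·3.5 = 15.75 in; A_gv = 15.75 × 0.5 = 7.875 in².
A_nv = (15.75 − 4.5·1.1875) × 0.5 = 5.203 in².
A_nt = (2 − 0.5·1.1875) × 0.5 = 0.7031 in².
0.6 F_u A_nv = 181.1 kips; 0.6 F_y A_gv = 170.1 kips → shear yielding governs the shear term.
R_n = 170.1 + 1.0 × 58 × 0.7031 = 210.9 kips.
Design strength φR_n = 0.75 × 210.9 = 158 kips.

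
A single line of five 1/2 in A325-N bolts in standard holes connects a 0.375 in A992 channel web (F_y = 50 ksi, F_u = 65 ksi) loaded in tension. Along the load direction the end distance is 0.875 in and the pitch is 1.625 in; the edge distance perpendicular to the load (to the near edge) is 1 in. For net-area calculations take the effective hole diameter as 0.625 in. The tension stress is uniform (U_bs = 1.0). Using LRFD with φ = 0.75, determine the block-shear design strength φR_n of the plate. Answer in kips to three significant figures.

62.6 kips

Shear plane L_v = 0.875 + 4·1.625 = 7.375 in; A_gv = 7.375 × 0.375 = 2.766 in².
A_nv = (7.375 − 4.5·0.625) × 0.375 = 1.711 in².
A_nt = (1 − 0.5·0.625) × 0.375 = 0.2578 in².
0.6 F_u A_nv = 66.73 kips; 0.6 F_y A_gv = 82.97 kips → shear rupture governs the shear term.
R_n = 66.73 + 1.0 × 65 × 0.2578 = 83.48 kips.
Design strength φR_n = 0.75 × 83.48 = 62.6 kips.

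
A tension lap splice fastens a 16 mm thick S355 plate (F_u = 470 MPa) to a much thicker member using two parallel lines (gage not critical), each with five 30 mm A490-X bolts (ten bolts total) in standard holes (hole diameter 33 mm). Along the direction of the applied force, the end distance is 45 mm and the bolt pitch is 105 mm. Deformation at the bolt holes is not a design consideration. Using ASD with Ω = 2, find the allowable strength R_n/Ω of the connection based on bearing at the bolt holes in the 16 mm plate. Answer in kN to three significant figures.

3030 kN

Per bolt r_n = 1.5 l_c t F_u ≤ 3.0 d t F_u; upper limit = 3.0 × 30 × 16 × 470 / 1000 = 676.8 kN.
Edge bolt: l_c = 45 − 33/2 = 28.5 mm → 1.5 × 28.5 × 16 × 470 / 1000 = 321.5 → r_n = 321.5 kN.
Interior bolts: l_c = 105 − 33 = 72 mm → 1.5 × 72 × 16 × 470 / 1000 = 812.2 → r_n = 676.8 kN.
R_n = 2 × 321.5 + 8 × 676.8 = 6057 kN.
Allowable strength R_n/Ω = 6057 / 2 = 3030 kN.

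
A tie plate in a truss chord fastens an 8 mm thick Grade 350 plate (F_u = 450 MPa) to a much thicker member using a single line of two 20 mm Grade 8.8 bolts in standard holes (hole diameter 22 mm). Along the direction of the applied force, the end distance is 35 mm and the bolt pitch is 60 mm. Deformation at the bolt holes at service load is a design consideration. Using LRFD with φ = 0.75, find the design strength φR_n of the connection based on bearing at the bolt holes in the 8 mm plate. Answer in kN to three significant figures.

Per bolt r_n = 1.2 l_c t F_u ≤ 2.4 d t F_u; upper limit = 2.4 × 20 × 8 × 450 / 1000 = 172.8 kN.
Edge bolt: l_c = 35 − 22/2 = 24 mm → 1.2 × 24 × 8 × 450 / 1000 = 103.7 → r_n = 103.7 kN.
Interior bolts: l_c = 60 − 22 = 38 mm → 1.2 × 38 × 8 × 450 / 1000 = 164.2 → r_n = 164.2 kN.
R_n = 1 × 103.7 + 1 × 164.2 = 267.8 kN.
Design strength φR_n = 0.75 × 267.8 = 201 kN.

201 kN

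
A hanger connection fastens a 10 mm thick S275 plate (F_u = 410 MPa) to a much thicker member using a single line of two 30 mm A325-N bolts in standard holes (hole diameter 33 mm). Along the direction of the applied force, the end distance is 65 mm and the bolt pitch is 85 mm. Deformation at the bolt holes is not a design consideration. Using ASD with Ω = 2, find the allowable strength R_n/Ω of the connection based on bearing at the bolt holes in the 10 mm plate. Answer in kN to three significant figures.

Per bolt r_n = 1.5 l_c t F_u ≤ 3.0 d t F_u; upper limit = 3.0 × 30 × 10 × 410 / 1000 = 369 kN.
Edge bolt: l_c = 65 − 33/2 = 48.5 mm → 1.5 × 48.5 × 10 × 410 / 1000 = 298.3 → r_n = 298.3 kN.
Interior bolts: l_c = 85 − 33 = 52 mm → 1.5 × 52 × 10 × 410 / 1000 = 319.8 → r_n = 319.8 kN.
R_n = 1 × 298.3 + 1 × 319.8 = 618.1 kN.
Allowable strength R_n/Ω = 618.1 / 2 = 309 kN.

309 kN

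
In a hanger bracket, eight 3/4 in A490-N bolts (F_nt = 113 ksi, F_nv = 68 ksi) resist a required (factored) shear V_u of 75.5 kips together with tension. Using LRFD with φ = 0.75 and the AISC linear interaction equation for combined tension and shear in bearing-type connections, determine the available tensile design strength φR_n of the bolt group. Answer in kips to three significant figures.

264 kips

A_b = π·0.75²/4 = 0.4418 in²; f_rv = 75.5 / (8 × 0.4418) = 21.36 ksi.
F'_nt = 1.3 F_nt − (F_nt / φF_nv) f_rv = 1.3·113 − (113/(0.75·68))·21.36 = 99.57 ksi, capped at F_nt → F'_nt = 99.57 ksi.
R_n = F'_nt · A_b · n = 99.57 × 0.4418 × 8 = 351.9 kips.
Design strength φR_n = 0.75 × 351.9 = 264 kips.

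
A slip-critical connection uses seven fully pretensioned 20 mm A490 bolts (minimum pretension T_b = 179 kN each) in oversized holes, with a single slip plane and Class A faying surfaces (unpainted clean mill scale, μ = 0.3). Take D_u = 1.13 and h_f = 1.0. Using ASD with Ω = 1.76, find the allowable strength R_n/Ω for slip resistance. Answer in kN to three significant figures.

R_n = μ · D_u · h_f · T_b · n_s · n_b = 0.3 × 1.13 × 1.0 × 179 × 1 × 7 = 424.8 kN.
Allowable strength R_n/Ω = 424.8 / 1.76 = 241 kN.

241 kN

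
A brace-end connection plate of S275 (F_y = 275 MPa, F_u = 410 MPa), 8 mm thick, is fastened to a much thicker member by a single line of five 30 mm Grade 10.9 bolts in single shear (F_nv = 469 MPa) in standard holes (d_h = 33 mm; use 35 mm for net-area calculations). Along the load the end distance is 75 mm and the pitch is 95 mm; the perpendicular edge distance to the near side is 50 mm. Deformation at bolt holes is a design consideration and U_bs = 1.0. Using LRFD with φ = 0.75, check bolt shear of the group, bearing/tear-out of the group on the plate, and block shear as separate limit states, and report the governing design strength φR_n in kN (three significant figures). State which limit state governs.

519 kN (block shear governs)

Bolt shear: A_b = π·30²/4 = 706.9 mm²; R_n = 469 × 706.9 × 5 × 1 / 1000 = 1658 kN → 0.75 × 1658 = 1240 kN.
Bearing: edge l_c = 58.5, r_n = 230.3 kN; interior l_c = 62, r_n = 236.2 kN; R_n = 230.3 + 4·236.2 = 1175 kN → 881 kN.
Block shear: A_gv = 3640, A_nv = 2380, A_nt = 260 mm²; R_n = min(0.6F_uA_nv, 0.6F_yA_gv) + U_bs·F_u·A_nt = 692.1 kN → 519 kN.
Block shear governs: 519 kN.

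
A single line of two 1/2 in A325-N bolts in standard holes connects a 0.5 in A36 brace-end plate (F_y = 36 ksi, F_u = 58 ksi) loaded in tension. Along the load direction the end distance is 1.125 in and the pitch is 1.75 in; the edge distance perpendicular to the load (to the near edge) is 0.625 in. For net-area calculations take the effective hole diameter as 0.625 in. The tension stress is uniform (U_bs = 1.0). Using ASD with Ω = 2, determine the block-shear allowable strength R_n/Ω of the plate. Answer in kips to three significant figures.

Shear plane L_v = 1.125 + 1·1.75 = 2.875 in; A_gv = 2.875 × 0.5 = 1.438 in².
A_nv = (2.875 − 1.5·0.625) × 0.5 = 0.9688 in².
A_nt = (0.625 − 0.5·0.625) × 0.5 = 0.1562 in².
0.6 F_u A_nv = 33.71 kips; 0.6 F_y A_gv = 31.05 kips → shear yielding governs the shear term.
R_n = 31.05 + 1.0 × 58 × 0.1562 = 40.11 kips.
Allowable strength R_n/Ω = 40.11 / 2 = 20.1 kips.

20.1 kips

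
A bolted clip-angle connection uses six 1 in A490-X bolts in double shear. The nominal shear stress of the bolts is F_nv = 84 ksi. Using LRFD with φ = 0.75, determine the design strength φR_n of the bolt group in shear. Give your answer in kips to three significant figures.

594 kips

A_b = π × 1² / 4 = 0.7854 in².
R_n = F_nv · A_b · n · n_s = 84 × 0.7854 × 6 × 2 = 791.7 kips.
Design strength φR_n = 0.75 × 791.7 = 594 kips.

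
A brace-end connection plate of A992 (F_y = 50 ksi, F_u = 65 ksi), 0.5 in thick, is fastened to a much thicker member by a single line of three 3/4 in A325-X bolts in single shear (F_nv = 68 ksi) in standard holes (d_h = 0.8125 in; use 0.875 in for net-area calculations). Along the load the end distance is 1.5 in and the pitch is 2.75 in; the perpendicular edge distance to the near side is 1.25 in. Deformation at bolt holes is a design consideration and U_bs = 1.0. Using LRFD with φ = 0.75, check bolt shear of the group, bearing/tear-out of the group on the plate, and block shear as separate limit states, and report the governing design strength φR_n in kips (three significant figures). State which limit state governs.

67.6 kips (bolt shear governs)

Bolt shear: A_b = π·0.75²/4 = 0.4418 in²; R_n = 68 × 0.4418 × 3 × 1 = 90.12 kips → 0.75 × 90.12 = 67.6 kips.
Bearing: edge l_c = 1.094, r_n = 42.66 kips; interior l_c = 1.938, r_n = 58.5 kips; R_n = 42.66 + 2·58.5 = 159.7 kips → 120 kips.
Block shear: A_gv = 3.5, A_nv = 2.406, A_nt = 0.4062 in²; R_n = min(0.6F_uA_nv, 0.6F_yA_gv) + U_bs·F_u·A_nt = 120.2 kips → 90.2 kips.
Bolt shear governs: 67.6 kips.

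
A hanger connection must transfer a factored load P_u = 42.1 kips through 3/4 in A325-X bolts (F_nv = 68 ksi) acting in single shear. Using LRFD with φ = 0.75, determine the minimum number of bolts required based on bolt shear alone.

2 bolts

A_b = π·0.75²/4 = 0.4418 in².
Per-bolt design strength φR_n = 0.75 × 68 × 0.4418 × 1 = 22.53 kips.
n ≥ 42.1 / 22.53 = 1.869 → use 2 bolts.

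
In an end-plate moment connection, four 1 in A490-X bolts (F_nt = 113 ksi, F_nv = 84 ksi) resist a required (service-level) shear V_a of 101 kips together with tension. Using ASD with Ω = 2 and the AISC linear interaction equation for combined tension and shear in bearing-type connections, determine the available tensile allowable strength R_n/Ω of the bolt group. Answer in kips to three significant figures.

A_b = π·1²/4 = 0.7854 in²; f_rv = 101 / (4 × 0.7854) = 32.15 ksi.
F'_nt = 1.3 F_nt − (Ω F_nt / F_nv) f_rv = 1.3·113 − (2·113/84)·32.15 = 60.4 ksi, capped at F_nt → F'_nt = 60.4 ksi.
R_n = F'_nt · A_b · n = 60.4 × 0.7854 × 4 = 189.8 kips.
Allowable strength R_n/Ω = 189.8 / 2 = 94.9 kips.

94.9 kips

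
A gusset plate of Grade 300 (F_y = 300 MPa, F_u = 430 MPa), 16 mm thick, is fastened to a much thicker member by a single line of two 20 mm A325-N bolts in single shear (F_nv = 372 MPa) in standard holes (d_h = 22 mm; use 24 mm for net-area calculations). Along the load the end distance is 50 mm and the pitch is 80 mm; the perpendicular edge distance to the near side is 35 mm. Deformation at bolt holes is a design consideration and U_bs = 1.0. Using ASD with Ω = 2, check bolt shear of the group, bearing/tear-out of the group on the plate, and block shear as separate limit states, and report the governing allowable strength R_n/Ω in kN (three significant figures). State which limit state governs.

117 kN (bolt shear governs)

Bolt shear: A_b = π·20²/4 = 314.2 mm²; R_n = 372 × 314.2 × 2 × 1 / 1000 = 233.7 kN → 233.7 / 2 = 117 kN.
Bearing: edge l_c = 39, r_n = 322 kN; interior l_c = 58, r_n = 330.2 kN; R_n = 322 + 1·330.2 = 652.2 kN → 326 kN.
Block shear: A_gv = 2080, A_nv = 1504, A_nt = 368 mm²; R_n = min(0.6F_uA_nv, 0.6F_yA_gv) + U_bs·F_u·A_nt = 532.6 kN → 266 kN.
Bolt shear governs: 117 kN.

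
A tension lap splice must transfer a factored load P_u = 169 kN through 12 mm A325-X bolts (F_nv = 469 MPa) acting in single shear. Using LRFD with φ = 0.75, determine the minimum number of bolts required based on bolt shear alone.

5 bolts

A_b = π·12²/4 = 113.1 mm².
Per-bolt design strength φR_n = 0.75 × 469 × 113.1 × 1 / 1000 = 39.78 kN.
n ≥ 169 / 39.78 = 4.248 → use 5 bolts.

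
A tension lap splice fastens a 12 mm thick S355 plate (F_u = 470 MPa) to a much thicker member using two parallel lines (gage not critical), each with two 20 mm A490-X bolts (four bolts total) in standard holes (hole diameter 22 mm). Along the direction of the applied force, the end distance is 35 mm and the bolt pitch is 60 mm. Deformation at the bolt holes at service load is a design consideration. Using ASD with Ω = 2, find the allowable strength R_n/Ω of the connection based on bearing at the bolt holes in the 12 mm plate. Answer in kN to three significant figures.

420 kN

Per bolt r_n = 1.2 l_c t F_u ≤ 2.4 d t F_u; upper limit = 2.4 × 20 × 12 × 470 / 1000 = 270.7 kN.
Edge bolt: l_c = 35 − 22/2 = 24 mm → 1.2 × 24 × 12 × 470 / 1000 = 162.4 → r_n = 162.4 kN.
Interior bolts: l_c = 60 − 22 = 38 mm → 1.2 × 38 × 12 × 470 / 1000 = 257.2 → r_n = 257.2 kN.
R_n = 2 × 162.4 + 2 × 257.2 = 839.2 kN.
Allowable strength R_n/Ω = 839.2 / 2 = 420 kN.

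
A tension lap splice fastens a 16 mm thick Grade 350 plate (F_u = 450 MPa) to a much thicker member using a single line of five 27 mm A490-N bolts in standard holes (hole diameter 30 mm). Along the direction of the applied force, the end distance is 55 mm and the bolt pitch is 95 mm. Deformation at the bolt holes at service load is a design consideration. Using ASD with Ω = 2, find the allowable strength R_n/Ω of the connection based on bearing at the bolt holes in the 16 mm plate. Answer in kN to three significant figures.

Per bolt r_n = 1.2 l_c t F_u ≤ 2.4 d t F_u; upper limit = 2.4 × 27 × 16 × 450 / 1000 = 466.6 kN.
Edge bolt: l_c = 55 − 30/2 = 40 mm → 1.2 × 40 × 16 × 450 / 1000 = 345.6 → r_n = 345.6 kN.
Interior bolts: l_c = 95 − 30 = 65 mm → 1.2 × 65 × 16 × 450 / 1000 = 561.6 → r_n = 466.6 kN.
R_n = 1 × 345.6 + 4 × 466.6 = 2212 kN.
Allowable strength R_n/Ω = 2212 / 2 = 1110 kN.

1110 kN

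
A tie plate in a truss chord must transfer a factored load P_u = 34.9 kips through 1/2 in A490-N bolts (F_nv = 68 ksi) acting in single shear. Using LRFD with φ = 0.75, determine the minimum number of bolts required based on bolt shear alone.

A_b = π·0.5²/4 = 0.1963 in².
Per-bolt design strength φR_n = 0.75 × 68 × 0.1963 × 1 = 10.01 kips.
n ≥ 34.9 / 10.01 = 3.485 → use 4 bolts.

4 bolts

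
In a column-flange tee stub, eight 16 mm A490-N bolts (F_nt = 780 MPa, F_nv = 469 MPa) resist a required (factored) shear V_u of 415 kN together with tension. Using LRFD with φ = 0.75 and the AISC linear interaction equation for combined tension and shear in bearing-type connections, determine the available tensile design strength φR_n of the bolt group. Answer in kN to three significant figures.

533 kN

A_b = π·16²/4 = 201.1 mm²; f_rv = 415 × 1000 / (8 × 201.1) = 258 MPa.
F'_nt = 1.3 F_nt − (F_nt / φF_nv) f_rv = 1.3·780 − (780/(0.75·469))·258 = 441.9 MPa, capped at F_nt → F'_nt = 441.9 MPa.
R_n = F'_nt · A_b · n = 441.9 × 201.1 × 8 / 1000 = 710.8 kN.
Design strength φR_n = 0.75 × 710.8 = 533 kN.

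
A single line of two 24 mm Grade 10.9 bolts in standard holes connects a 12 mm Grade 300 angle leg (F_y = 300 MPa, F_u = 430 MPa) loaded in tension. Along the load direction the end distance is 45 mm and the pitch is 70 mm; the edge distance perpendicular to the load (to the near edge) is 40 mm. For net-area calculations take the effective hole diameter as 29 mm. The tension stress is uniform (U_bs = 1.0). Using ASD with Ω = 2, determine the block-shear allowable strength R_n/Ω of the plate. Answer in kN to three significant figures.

176 kN

Shear plane L_v = 45 + 1·70 = 115 mm; A_gv = 115 × 12 = 1380 mm².
A_nv = (115 − 1.5·29) × 12 = 858 mm².
A_nt = (40 − 0.5·29) × 12 = 306 mm².
0.6 F_u A_nv = 221.4 kN; 0.6 F_y A_gv = 248.4 kN → shear rupture governs the shear term.
R_n = 221.4 + 1.0 × 430 × 306 / 1000 = 352.9 kN.
Allowable strength R_n/Ω = 352.9 / 2 = 176 kN.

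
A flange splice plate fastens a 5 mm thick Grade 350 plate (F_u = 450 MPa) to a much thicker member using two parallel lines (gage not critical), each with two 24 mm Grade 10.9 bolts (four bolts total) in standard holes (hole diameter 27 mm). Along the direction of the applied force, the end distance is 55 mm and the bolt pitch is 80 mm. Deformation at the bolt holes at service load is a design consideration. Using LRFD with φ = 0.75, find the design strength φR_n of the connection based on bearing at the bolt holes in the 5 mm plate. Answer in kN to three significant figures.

Per bolt r_n = 1.2 l_c t F_u ≤ 2.4 d t F_u; upper limit = 2.4 × 24 × 5 × 450 / 1000 = 129.6 kN.
Edge bolt: l_c = 55 − 27/2 = 41.5 mm → 1.2 × 41.5 × 5 × 450 / 1000 = 112 → r_n = 112 kN.
Interior bolts: l_c = 80 − 27 = 53 mm → 1.2 × 53 × 5 × 450 / 1000 = 143.1 → r_n = 129.6 kN.
R_n = 2 × 112 + 2 × 129.6 = 483.3 kN.
Design strength φR_n = 0.75 × 483.3 = 362 kN.

362 kN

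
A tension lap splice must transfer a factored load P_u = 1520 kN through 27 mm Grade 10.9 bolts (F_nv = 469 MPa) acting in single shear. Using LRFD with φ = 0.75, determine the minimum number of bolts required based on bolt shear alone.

A_b = π·27²/4 = 572.6 mm².
Per-bolt design strength φR_n = 0.75 × 469 × 572.6 × 1 / 1000 = 201.4 kN.
n ≥ 1520 / 201.4 = 7.547 → use 8 bolts.

8 bolts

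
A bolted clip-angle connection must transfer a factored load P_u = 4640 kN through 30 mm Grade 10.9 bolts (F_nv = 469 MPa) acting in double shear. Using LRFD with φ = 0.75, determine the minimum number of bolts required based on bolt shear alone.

A_b = π·30²/4 = 706.9 mm².
Per-bolt design strength φR_n = 0.75 × 469 × 706.9 × 2 / 1000 = 497.3 kN.
n ≥ 4640 / 497.3 = 9.331 → use 10 bolts.

10 bolts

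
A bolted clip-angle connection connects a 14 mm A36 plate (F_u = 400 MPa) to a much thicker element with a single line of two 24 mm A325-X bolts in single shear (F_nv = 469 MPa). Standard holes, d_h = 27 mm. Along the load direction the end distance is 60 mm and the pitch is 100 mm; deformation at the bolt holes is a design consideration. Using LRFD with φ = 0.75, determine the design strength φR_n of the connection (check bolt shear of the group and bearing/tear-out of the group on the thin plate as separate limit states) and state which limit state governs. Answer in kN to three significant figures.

318 kN (bolt shear governs)

Bolt shear: A_b = π·24²/4 = 452.4 mm²; R_n = 469 × 452.4 × 2 × 1 / 1000 = 424.3 kN → 0.75 × 424.3 = 318 kN.
Bearing (1.2 l_c t F_u ≤ 2.4 d t F_u): upper limit = 2.4·24·14·400 / 1000 = 322.6 kN.
  Edge l_c = 60 − 27/2 = 46.5 → r_n = 312.5 kN; interior l_c = 100 − 27 = 73 → r_n = 322.6 kN.
  R_n,bearing = 1·312.5 + 1·322.6 = 635 kN → 0.75 × 635 = 476 kN.
Bolt shear governs: 318 kN.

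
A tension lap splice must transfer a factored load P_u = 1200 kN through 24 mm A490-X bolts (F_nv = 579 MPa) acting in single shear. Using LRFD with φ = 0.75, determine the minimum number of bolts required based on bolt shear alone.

A_b = π·24²/4 = 452.4 mm².
Per-bolt design strength φR_n = 0.75 × 579 × 452.4 × 1 / 1000 = 196.5 kN.
n ≥ 1200 / 196.5 = 6.108 → use 7 bolts.

7 bolts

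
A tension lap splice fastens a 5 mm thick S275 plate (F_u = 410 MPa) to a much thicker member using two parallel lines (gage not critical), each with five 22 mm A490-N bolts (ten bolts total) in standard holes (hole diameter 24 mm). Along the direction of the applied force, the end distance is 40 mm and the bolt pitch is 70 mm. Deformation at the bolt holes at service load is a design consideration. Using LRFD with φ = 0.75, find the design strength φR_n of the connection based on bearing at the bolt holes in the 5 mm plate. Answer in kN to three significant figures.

Per bolt r_n = 1.2 l_c t F_u ≤ 2.4 d t F_u; upper limit = 2.4 × 22 × 5 × 410 / 1000 = 108.2 kN.
Edge bolt: l_c = 40 − 24/2 = 28 mm → 1.2 × 28 × 5 × 410 / 1000 = 68.88 → r_n = 68.88 kN.
Interior bolts: l_c = 70 − 24 = 46 mm → 1.2 × 46 × 5 × 410 / 1000 = 113.2 → r_n = 108.2 kN.
R_n = 2 × 68.88 + 8 × 108.2 = 1004 kN.
Design strength φR_n = 0.75 × 1004 = 753 kN.

753 kN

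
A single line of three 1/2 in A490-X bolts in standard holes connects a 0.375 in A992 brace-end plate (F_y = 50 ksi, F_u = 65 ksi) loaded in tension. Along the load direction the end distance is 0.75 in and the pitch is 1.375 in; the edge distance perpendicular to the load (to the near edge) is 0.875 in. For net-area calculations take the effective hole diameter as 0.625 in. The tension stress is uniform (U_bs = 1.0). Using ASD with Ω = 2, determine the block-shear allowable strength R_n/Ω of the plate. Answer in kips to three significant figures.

Shear plane L_v = 0.75 + 2·1.375 = 3.5 in; A_gv = 3.5 × 0.375 = 1.312 in².
A_nv = (3.5 − 2.5·0.625) × 0.375 = 0.7266 in².
A_nt = (0.875 − 0.5·0.625) × 0.375 = 0.2109 in².
0.6 F_u A_nv = 28.34 kips; 0.6 F_y A_gv = 39.38 kips → shear rupture governs the shear term.
R_n = 28.34 + 1.0 × 65 × 0.2109 = 42.05 kips.
Allowable strength R_n/Ω = 42.05 / 2 = 21 kips.

21 kips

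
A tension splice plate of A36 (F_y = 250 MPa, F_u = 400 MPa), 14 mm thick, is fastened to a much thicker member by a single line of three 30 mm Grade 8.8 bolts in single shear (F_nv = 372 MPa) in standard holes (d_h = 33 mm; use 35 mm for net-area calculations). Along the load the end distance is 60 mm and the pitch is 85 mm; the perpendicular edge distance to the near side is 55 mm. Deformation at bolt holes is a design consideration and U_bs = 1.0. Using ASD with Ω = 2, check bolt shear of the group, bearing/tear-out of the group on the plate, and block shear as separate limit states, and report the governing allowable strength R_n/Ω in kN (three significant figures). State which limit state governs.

344 kN (block shear governs)

Bolt shear: A_b = π·30²/4 = 706.9 mm²; R_n = 372 × 706.9 × 3 × 1 / 1000 = 788.9 kN → 788.9 / 2 = 394 kN.
Bearing: edge l_c = 43.5, r_n = 292.3 kN; interior l_c = 52, r_n = 349.4 kN; R_n = 292.3 + 2·349.4 = 991.2 kN → 496 kN.
Block shear: A_gv = 3220, A_nv = 1995, A_nt = 525 mm²; R_n = min(0.6F_uA_nv, 0.6F_yA_gv) + U_bs·F_u·A_nt = 688.8 kN → 344 kN.
Block shear governs: 344 kN.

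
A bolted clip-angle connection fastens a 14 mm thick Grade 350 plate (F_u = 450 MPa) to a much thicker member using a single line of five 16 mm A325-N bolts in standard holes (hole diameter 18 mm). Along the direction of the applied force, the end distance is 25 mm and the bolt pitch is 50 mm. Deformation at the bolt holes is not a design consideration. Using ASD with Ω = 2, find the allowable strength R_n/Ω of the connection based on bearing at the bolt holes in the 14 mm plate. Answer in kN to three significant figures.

Per bolt r_n = 1.5 l_c t F_u ≤ 3.0 d t F_u; upper limit = 3.0 × 16 × 14 × 450 / 1000 = 302.4 kN.
Edge bolt: l_c = 25 − 18/2 = 16 mm → 1.5 × 16 × 14 × 450 / 1000 = 151.2 → r_n = 151.2 kN.
Interior bolts: l_c = 50 − 18 = 32 mm → 1.5 × 32 × 14 × 450 / 1000 = 302.4 → r_n = 302.4 kN.
R_n = 1 × 151.2 + 4 × 302.4 = 1361 kN.
Allowable strength R_n/Ω = 1361 / 2 = 680 kN.

680 kN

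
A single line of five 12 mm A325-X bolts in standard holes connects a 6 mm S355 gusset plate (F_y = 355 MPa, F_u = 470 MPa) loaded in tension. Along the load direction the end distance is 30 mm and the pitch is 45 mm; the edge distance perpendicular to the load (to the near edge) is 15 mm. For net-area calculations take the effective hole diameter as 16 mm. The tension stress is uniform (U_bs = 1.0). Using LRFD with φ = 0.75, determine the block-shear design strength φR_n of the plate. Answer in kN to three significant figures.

190 kN

Shear plane L_v = 30 + 4·45 = 210 mm; A_gv = 210 × 6 = 1260 mm².
A_nv = (210 − 4.5·16) × 6 = 828 mm².
A_nt = (15 − 0.5·16) × 6 = 42 mm².
0.6 F_u A_nv = 233.5 kN; 0.6 F_y A_gv = 268.4 kN → shear rupture governs the shear term.
R_n = 233.5 + 1.0 × 470 × 42 / 1000 = 253.2 kN.
Design strength φR_n = 0.75 × 253.2 = 190 kN.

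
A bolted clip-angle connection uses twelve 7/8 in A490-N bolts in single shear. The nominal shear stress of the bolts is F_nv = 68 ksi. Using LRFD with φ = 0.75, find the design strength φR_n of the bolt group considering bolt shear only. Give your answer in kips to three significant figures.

A_b = π × 0.875² / 4 = 0.6013 in².
R_n = F_nv · A_b · n · n_s = 68 × 0.6013 × 12 × 1 = 490.7 kips.
Design strength φR_n = 0.75 × 490.7 = 368 kips.

368 kips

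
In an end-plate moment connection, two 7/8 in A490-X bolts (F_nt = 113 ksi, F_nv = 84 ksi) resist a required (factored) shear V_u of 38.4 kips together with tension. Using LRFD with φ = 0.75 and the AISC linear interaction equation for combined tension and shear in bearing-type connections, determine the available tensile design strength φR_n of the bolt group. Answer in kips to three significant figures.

A_b = π·0.875²/4 = 0.6013 in²; f_rv = 38.4 / (2 × 0.6013) = 31.93 ksi.
F'_nt = 1.3 F_nt − (F_nt / φF_nv) f_rv = 1.3·113 − (113/(0.75·84))·31.93 = 89.63 ksi, capped at F_nt → F'_nt = 89.63 ksi.
R_n = F'_nt · A_b · n = 89.63 × 0.6013 × 2 = 107.8 kips.
Design strength φR_n = 0.75 × 107.8 = 80.8 kips.

80.8 kips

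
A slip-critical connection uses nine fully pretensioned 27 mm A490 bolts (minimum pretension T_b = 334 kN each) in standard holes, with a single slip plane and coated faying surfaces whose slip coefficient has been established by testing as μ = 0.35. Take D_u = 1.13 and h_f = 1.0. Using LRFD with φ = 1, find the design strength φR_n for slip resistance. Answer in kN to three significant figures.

R_n = μ · D_u · h_f · T_b · n_s · n_b = 0.35 × 1.13 × 1.0 × 334 × 1 × 9 = 1189 kN.
Design strength φR_n = 1 × 1189 = 1190 kN.

1190 kN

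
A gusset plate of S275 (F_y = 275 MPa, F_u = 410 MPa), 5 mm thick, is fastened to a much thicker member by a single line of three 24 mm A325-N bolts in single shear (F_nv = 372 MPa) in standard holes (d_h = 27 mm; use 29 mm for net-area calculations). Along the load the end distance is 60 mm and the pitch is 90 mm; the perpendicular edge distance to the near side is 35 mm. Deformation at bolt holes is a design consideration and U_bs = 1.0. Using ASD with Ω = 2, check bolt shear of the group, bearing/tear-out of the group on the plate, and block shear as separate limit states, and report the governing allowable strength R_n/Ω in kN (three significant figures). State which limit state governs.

Bolt shear: A_b = π·24²/4 = 452.4 mm²; R_n = 372 × 452.4 × 3 × 1 / 1000 = 504.9 kN → 504.9 / 2 = 252 kN.
Bearing: edge l_c = 46.5, r_n = 114.4 kN; interior l_c = 63, r_n = 118.1 kN; R_n = 114.4 + 2·118.1 = 350.6 kN → 175 kN.
Block shear: A_gv = 1200, A_nv = 837.5, A_nt = 102.5 mm²; R_n = min(0.6F_uA_nv, 0.6F_yA_gv) + U_bs·F_u·A_nt = 240 kN → 120 kN.
Block shear governs: 120 kN.

120 kN (block shear governs)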